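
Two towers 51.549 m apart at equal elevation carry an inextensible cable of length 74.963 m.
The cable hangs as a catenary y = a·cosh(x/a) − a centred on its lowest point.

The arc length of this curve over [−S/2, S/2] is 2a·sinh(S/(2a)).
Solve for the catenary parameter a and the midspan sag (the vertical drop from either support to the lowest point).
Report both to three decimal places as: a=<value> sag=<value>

a=16.582 sag=24.404

seed: a₀ = √(S³/(24(L−S))) = √(51.549³/(24·23.414)) = 15.613021
iter 1: u=1.650834  f(a)=+3.406e+00  f'(a)=-3.900e+00  a ← 15.613021 − (+3.406e+00/-3.900e+00) = 16.486144
iter 2: u=1.563404  f(a)=+3.065e-01  f'(a)=-3.227e+00  a ← 16.486144 − (+3.065e-01/-3.227e+00) = 16.581136
iter 3: u=1.554447  f(a)=+3.027e-03  f'(a)=-3.164e+00  a ← 16.581136 − (+3.027e-03/-3.164e+00) = 16.582092
iter 4: u=1.554358  f(a)=+3.015e-07  f'(a)=-3.163e+00  a ← 16.582092 − (+3.015e-07/-3.163e+00) = 16.582092
iter 5: u=1.554358  f(a)=+1.421e-14  f'(a)=-3.163e+00  a ← 16.582092 − (+1.421e-14/-3.163e+00) = 16.582092
converged: |Δa| < 1e-12 after 5 iterations
sag = a·(cosh(S/(2a)) − 1) = 16.582092·(cosh(1.554358) − 1) = 24.403620
T_max/T_min = cosh(S/(2a)) = 2.471685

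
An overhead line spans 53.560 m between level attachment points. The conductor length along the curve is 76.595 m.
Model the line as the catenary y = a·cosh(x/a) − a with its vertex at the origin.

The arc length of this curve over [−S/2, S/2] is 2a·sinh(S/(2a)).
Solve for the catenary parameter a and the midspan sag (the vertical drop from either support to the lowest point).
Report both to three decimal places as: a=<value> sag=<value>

a=17.655 sag=24.516

seed: a₀ = √(S³/(24(L−S))) = √(53.560³/(24·23.035)) = 16.670980
iter 1: u=1.606384  f(a)=+3.161e+00  f'(a)=-3.546e+00  a ← 16.670980 − (+3.161e+00/-3.546e+00) = 17.562622
iter 2: u=1.524829  f(a)=+2.713e-01  f'(a)=-2.961e+00  a ← 17.562622 − (+2.713e-01/-2.961e+00) = 17.654267
iter 3: u=1.516914  f(a)=+2.414e-03  f'(a)=-2.908e+00  a ← 17.654267 − (+2.414e-03/-2.908e+00) = 17.655097
iter 4: u=1.516842  f(a)=+1.947e-07  f'(a)=-2.908e+00  a ← 17.655097 − (+1.947e-07/-2.908e+00) = 17.655097
iter 5: u=1.516842  f(a)=+0.000e+00  f'(a)=-2.908e+00  a ← 17.655097 − (+0.000e+00/-2.908e+00) = 17.655097
converged: |Δa| < 1e-12 after 5 iterations
sag = a·(cosh(S/(2a)) − 1) = 17.655097·(cosh(1.516842) − 1) = 24.515994
T_max/T_min = cosh(S/(2a)) = 2.388607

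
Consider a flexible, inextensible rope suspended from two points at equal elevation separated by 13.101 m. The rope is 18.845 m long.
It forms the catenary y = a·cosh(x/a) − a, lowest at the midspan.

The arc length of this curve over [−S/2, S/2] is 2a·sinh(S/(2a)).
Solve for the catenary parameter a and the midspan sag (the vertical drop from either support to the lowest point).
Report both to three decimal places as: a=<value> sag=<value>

seed: a₀ = √(S³/(24(L−S))) = √(13.101³/(24·5.744)) = 4.038721
iter 1: u=1.621924  f(a)=+8.046e-01  f'(a)=-3.667e+00  a ← 4.038721 − (+8.046e-01/-3.667e+00) = 4.258166
iter 2: u=1.538338  f(a)=+7.023e-02  f'(a)=-3.052e+00  a ← 4.258166 − (+7.023e-02/-3.052e+00) = 4.281178
iter 3: u=1.530069  f(a)=+6.482e-04  f'(a)=-2.996e+00  a ← 4.281178 − (+6.482e-04/-2.996e+00) = 4.281394
iter 4: u=1.529992  f(a)=+5.633e-08  f'(a)=-2.995e+00  a ← 4.281394 − (+5.633e-08/-2.995e+00) = 4.281394
iter 5: u=1.529992  f(a)=+0.000e+00  f'(a)=-2.995e+00  a ← 4.281394 − (+0.000e+00/-2.995e+00) = 4.281394
converged: |Δa| < 1e-12 after 5 iterations
sag = a·(cosh(S/(2a)) − 1) = 4.281394·(cosh(1.529992) − 1) = 6.068187
T_max/T_min = cosh(S/(2a)) = 2.417339

a=4.281 sag=6.068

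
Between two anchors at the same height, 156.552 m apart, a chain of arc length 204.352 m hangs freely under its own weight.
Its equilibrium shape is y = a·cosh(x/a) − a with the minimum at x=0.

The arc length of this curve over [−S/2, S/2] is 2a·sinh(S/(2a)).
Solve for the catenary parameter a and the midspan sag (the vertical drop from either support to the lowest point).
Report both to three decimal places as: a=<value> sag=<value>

a=60.314 sag=58.336

seed: a₀ = √(S³/(24(L−S))) = √(156.552³/(24·47.800)) = 57.832020
iter 1: u=1.353506  f(a)=+4.574e+00  f'(a)=-1.976e+00  a ← 57.832020 − (+4.574e+00/-1.976e+00) = 60.146505
iter 2: u=1.301422  f(a)=+2.889e-01  f'(a)=-1.734e+00  a ← 60.146505 − (+2.889e-01/-1.734e+00) = 60.313147
iter 3: u=1.297827  f(a)=+1.325e-03  f'(a)=-1.718e+00  a ← 60.313147 − (+1.325e-03/-1.718e+00) = 60.313918
iter 4: u=1.297810  f(a)=+2.813e-08  f'(a)=-1.718e+00  a ← 60.313918 − (+2.813e-08/-1.718e+00) = 60.313918
iter 5: u=1.297810  f(a)=+5.684e-14  f'(a)=-1.718e+00  a ← 60.313918 − (+5.684e-14/-1.718e+00) = 60.313918
converged: |Δa| < 1e-12 after 5 iterations
sag = a·(cosh(S/(2a)) − 1) = 60.313918·(cosh(1.297810) − 1) = 58.335581
T_max/T_min = cosh(S/(2a)) = 1.967199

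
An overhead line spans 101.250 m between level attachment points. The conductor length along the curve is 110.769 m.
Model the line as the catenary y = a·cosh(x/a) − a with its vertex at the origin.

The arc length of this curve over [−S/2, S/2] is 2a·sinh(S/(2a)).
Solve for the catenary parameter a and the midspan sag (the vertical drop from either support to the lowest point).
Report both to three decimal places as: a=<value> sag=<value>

seed: a₀ = √(S³/(24(L−S))) = √(101.250³/(24·9.519)) = 67.404868
iter 1: u=0.751059  f(a)=+2.721e-01  f'(a)=-2.987e-01  a ← 67.404868 − (+2.721e-01/-2.987e-01) = 68.315860
iter 2: u=0.741043  f(a)=+5.615e-03  f'(a)=-2.865e-01  a ← 68.315860 − (+5.615e-03/-2.865e-01) = 68.335458
iter 3: u=0.740831  f(a)=+2.502e-06  f'(a)=-2.862e-01  a ← 68.335458 − (+2.502e-06/-2.862e-01) = 68.335467
iter 4: u=0.740831  f(a)=+4.832e-13  f'(a)=-2.862e-01  a ← 68.335467 − (+4.832e-13/-2.862e-01) = 68.335467
converged: |Δa| < 1e-12 after 4 iterations
sag = a·(cosh(S/(2a)) − 1) = 68.335467·(cosh(0.740831) − 1) = 19.625768
T_max/T_min = cosh(S/(2a)) = 1.287197

a=68.335 sag=19.626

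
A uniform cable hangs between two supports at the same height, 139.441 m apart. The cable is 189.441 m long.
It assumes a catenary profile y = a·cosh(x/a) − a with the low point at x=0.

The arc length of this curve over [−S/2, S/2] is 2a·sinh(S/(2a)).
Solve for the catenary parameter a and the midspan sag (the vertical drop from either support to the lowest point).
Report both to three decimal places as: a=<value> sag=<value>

seed: a₀ = √(S³/(24(L−S))) = √(139.441³/(24·50.000)) = 47.532987
iter 1: u=1.466781  f(a)=+5.663e+00  f'(a)=-2.593e+00  a ← 47.532987 − (+5.663e+00/-2.593e+00) = 49.717083
iter 2: u=1.402345  f(a)=+4.137e-01  f'(a)=-2.226e+00  a ← 49.717083 − (+4.137e-01/-2.226e+00) = 49.902883
iter 3: u=1.397124  f(a)=+2.592e-03  f'(a)=-2.199e+00  a ← 49.902883 − (+2.592e-03/-2.199e+00) = 49.904062
iter 4: u=1.397091  f(a)=+1.032e-07  f'(a)=-2.198e+00  a ← 49.904062 − (+1.032e-07/-2.198e+00) = 49.904062
iter 5: u=1.397091  f(a)=-2.842e-14  f'(a)=-2.198e+00  a ← 49.904062 − (-2.842e-14/-2.198e+00) = 49.904062
converged: |Δa| < 1e-12 after 5 iterations
sag = a·(cosh(S/(2a)) − 1) = 49.904062·(cosh(1.397091) − 1) = 57.158483
T_max/T_min = cosh(S/(2a)) = 2.145367

a=49.904 sag=57.158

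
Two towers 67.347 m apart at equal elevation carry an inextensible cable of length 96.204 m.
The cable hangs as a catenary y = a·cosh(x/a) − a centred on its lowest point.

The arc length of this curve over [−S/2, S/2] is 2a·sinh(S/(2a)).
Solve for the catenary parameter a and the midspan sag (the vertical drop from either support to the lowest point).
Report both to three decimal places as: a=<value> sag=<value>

a=22.237 sag=30.756

seed: a₀ = √(S³/(24(L−S))) = √(67.347³/(24·28.857)) = 21.001300
iter 1: u=1.603401  f(a)=+3.945e+00  f'(a)=-3.523e+00  a ← 21.001300 − (+3.945e+00/-3.523e+00) = 22.121122
iter 2: u=1.522233  f(a)=+3.375e-01  f'(a)=-2.944e+00  a ← 22.121122 − (+3.375e-01/-2.944e+00) = 22.235776
iter 3: u=1.514384  f(a)=+2.981e-03  f'(a)=-2.892e+00  a ← 22.235776 − (+2.981e-03/-2.892e+00) = 22.236807
iter 4: u=1.514314  f(a)=+2.370e-07  f'(a)=-2.891e+00  a ← 22.236807 − (+2.370e-07/-2.891e+00) = 22.236807
iter 5: u=1.514314  f(a)=+0.000e+00  f'(a)=-2.891e+00  a ← 22.236807 − (+0.000e+00/-2.891e+00) = 22.236807
converged: |Δa| < 1e-12 after 5 iterations
sag = a·(cosh(S/(2a)) − 1) = 22.236807·(cosh(1.514314) − 1) = 30.756381
T_max/T_min = cosh(S/(2a)) = 2.383129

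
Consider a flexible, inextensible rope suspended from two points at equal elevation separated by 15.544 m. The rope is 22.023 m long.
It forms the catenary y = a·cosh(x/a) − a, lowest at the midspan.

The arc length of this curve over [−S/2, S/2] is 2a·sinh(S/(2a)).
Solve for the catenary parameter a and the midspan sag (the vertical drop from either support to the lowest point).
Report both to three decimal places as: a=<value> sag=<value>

seed: a₀ = √(S³/(24(L−S))) = √(15.544³/(24·6.479)) = 4.914559
iter 1: u=1.581424  f(a)=+8.601e-01  f'(a)=-3.358e+00  a ← 4.914559 − (+8.601e-01/-3.358e+00) = 5.170719
iter 2: u=1.503079  f(a)=+7.182e-02  f'(a)=-2.818e+00  a ← 5.170719 − (+7.182e-02/-2.818e+00) = 5.196203
iter 3: u=1.495708  f(a)=+6.017e-04  f'(a)=-2.771e+00  a ← 5.196203 − (+6.017e-04/-2.771e+00) = 5.196420
iter 4: u=1.495645  f(a)=+4.300e-08  f'(a)=-2.771e+00  a ← 5.196420 − (+4.300e-08/-2.771e+00) = 5.196420
iter 5: u=1.495645  f(a)=+0.000e+00  f'(a)=-2.771e+00  a ← 5.196420 − (+0.000e+00/-2.771e+00) = 5.196420
converged: |Δa| < 1e-12 after 5 iterations
sag = a·(cosh(S/(2a)) − 1) = 5.196420·(cosh(1.495645) − 1) = 6.979618
T_max/T_min = cosh(S/(2a)) = 2.343159

a=5.196 sag=6.980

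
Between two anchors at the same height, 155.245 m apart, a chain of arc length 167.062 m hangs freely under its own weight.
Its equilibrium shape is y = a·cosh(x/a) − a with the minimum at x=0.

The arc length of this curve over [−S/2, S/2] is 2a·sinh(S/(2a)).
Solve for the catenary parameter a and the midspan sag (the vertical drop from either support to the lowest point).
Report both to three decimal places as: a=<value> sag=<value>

a=116.149 sag=26.918

seed: a₀ = √(S³/(24(L−S))) = √(155.245³/(24·11.817)) = 114.859572
iter 1: u=0.675803  f(a)=+2.728e-01  f'(a)=-2.153e-01  a ← 114.859572 − (+2.728e-01/-2.153e-01) = 116.126547
iter 2: u=0.668430  f(a)=+4.580e-03  f'(a)=-2.081e-01  a ← 116.126547 − (+4.580e-03/-2.081e-01) = 116.148549
iter 3: u=0.668304  f(a)=+1.339e-06  f'(a)=-2.080e-01  a ← 116.148549 − (+1.339e-06/-2.080e-01) = 116.148555
iter 4: u=0.668304  f(a)=+1.137e-13  f'(a)=-2.080e-01  a ← 116.148555 − (+1.137e-13/-2.080e-01) = 116.148555
converged: |Δa| < 1e-12 after 4 iterations
sag = a·(cosh(S/(2a)) − 1) = 116.148555·(cosh(0.668304) − 1) = 26.917565
T_max/T_min = cosh(S/(2a)) = 1.231751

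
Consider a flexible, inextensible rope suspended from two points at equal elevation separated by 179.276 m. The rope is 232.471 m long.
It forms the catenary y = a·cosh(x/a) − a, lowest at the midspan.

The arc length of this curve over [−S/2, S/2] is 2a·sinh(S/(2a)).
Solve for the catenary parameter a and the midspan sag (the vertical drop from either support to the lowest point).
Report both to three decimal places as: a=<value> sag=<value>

a=69.987 sag=65.692

seed: a₀ = √(S³/(24(L−S))) = √(179.276³/(24·53.195)) = 67.180341
iter 1: u=1.334289  f(a)=+4.941e+00  f'(a)=-1.884e+00  a ← 67.180341 − (+4.941e+00/-1.884e+00) = 69.802782
iter 2: u=1.284161  f(a)=+3.040e-01  f'(a)=-1.659e+00  a ← 69.802782 − (+3.040e-01/-1.659e+00) = 69.986083
iter 3: u=1.280797  f(a)=+1.318e-03  f'(a)=-1.644e+00  a ← 69.986083 − (+1.318e-03/-1.644e+00) = 69.986885
iter 4: u=1.280783  f(a)=+2.502e-08  f'(a)=-1.644e+00  a ← 69.986885 − (+2.502e-08/-1.644e+00) = 69.986885
iter 5: u=1.280783  f(a)=-2.842e-14  f'(a)=-1.644e+00  a ← 69.986885 − (-2.842e-14/-1.644e+00) = 69.986885
converged: |Δa| < 1e-12 after 5 iterations
sag = a·(cosh(S/(2a)) − 1) = 69.986885·(cosh(1.280783) − 1) = 65.692353
T_max/T_min = cosh(S/(2a)) = 1.938638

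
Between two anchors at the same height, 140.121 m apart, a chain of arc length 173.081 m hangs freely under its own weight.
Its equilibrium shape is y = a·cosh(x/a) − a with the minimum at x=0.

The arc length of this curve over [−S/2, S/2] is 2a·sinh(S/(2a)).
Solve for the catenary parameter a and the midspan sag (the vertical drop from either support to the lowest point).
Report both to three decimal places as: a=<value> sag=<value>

seed: a₀ = √(S³/(24(L−S))) = √(140.121³/(24·32.960)) = 58.973326
iter 1: u=1.188003  f(a)=+2.406e+00  f'(a)=-1.284e+00  a ← 58.973326 − (+2.406e+00/-1.284e+00) = 60.847274
iter 2: u=1.151416  f(a)=+1.194e-01  f'(a)=-1.159e+00  a ← 60.847274 − (+1.194e-01/-1.159e+00) = 60.950302
iter 3: u=1.149469  f(a)=+3.283e-04  f'(a)=-1.153e+00  a ← 60.950302 − (+3.283e-04/-1.153e+00) = 60.950586
iter 4: u=1.149464  f(a)=+2.497e-09  f'(a)=-1.153e+00  a ← 60.950586 − (+2.497e-09/-1.153e+00) = 60.950586
iter 5: u=1.149464  f(a)=+5.684e-14  f'(a)=-1.153e+00  a ← 60.950586 − (+5.684e-14/-1.153e+00) = 60.950586
converged: |Δa| < 1e-12 after 5 iterations
sag = a·(cosh(S/(2a)) − 1) = 60.950586·(cosh(1.149464) − 1) = 44.899459
T_max/T_min = cosh(S/(2a)) = 1.736653

a=60.951 sag=44.899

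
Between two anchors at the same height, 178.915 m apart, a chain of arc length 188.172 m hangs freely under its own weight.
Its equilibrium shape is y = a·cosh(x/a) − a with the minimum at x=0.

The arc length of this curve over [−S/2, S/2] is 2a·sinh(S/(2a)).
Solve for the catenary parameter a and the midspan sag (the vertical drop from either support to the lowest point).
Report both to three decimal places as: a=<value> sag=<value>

seed: a₀ = √(S³/(24(L−S))) = √(178.915³/(24·9.257)) = 160.557049
iter 1: u=0.557170  f(a)=+1.448e-01  f'(a)=-1.189e-01  a ← 160.557049 − (+1.448e-01/-1.189e-01) = 161.774168
iter 2: u=0.552978  f(a)=+1.662e-03  f'(a)=-1.162e-01  a ← 161.774168 − (+1.662e-03/-1.162e-01) = 161.788474
iter 3: u=0.552929  f(a)=+2.250e-07  f'(a)=-1.162e-01  a ← 161.788474 − (+2.250e-07/-1.162e-01) = 161.788476
iter 4: u=0.552929  f(a)=+0.000e+00  f'(a)=-1.162e-01  a ← 161.788476 − (+0.000e+00/-1.162e-01) = 161.788476
converged: |Δa| < 1e-12 after 4 iterations
sag = a·(cosh(S/(2a)) − 1) = 161.788476·(cosh(0.552929) − 1) = 25.368374
T_max/T_min = cosh(S/(2a)) = 1.156800

a=161.788 sag=25.368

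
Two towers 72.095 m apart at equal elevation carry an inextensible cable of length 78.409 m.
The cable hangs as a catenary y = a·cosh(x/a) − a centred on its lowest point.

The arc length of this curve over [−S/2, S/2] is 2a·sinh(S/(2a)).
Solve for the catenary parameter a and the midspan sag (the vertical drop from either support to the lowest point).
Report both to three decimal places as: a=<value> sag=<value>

seed: a₀ = √(S³/(24(L−S))) = √(72.095³/(24·6.314)) = 49.727865
iter 1: u=0.724895  f(a)=+1.680e-01  f'(a)=-2.675e-01  a ← 49.727865 − (+1.680e-01/-2.675e-01) = 50.355746
iter 2: u=0.715857  f(a)=+3.235e-03  f'(a)=-2.573e-01  a ← 50.355746 − (+3.235e-03/-2.573e-01) = 50.368315
iter 3: u=0.715678  f(a)=+1.251e-06  f'(a)=-2.571e-01  a ← 50.368315 − (+1.251e-06/-2.571e-01) = 50.368320
iter 4: u=0.715678  f(a)=+1.990e-13  f'(a)=-2.571e-01  a ← 50.368320 − (+1.990e-13/-2.571e-01) = 50.368320
converged: |Δa| < 1e-12 after 4 iterations
sag = a·(cosh(S/(2a)) − 1) = 50.368320·(cosh(0.715678) − 1) = 13.459264
T_max/T_min = cosh(S/(2a)) = 1.267217

a=50.368 sag=13.459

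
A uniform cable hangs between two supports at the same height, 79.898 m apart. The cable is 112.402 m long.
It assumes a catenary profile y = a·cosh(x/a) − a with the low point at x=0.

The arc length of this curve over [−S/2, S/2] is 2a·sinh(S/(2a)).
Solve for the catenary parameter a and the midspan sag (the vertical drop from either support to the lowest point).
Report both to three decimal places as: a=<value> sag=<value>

seed: a₀ = √(S³/(24(L−S))) = √(79.898³/(24·32.504)) = 25.569948
iter 1: u=1.562342  f(a)=+4.206e+00  f'(a)=-3.220e+00  a ← 25.569948 − (+4.206e+00/-3.220e+00) = 26.876193
iter 2: u=1.486408  f(a)=+3.437e-01  f'(a)=-2.713e+00  a ← 26.876193 − (+3.437e-01/-2.713e+00) = 27.002903
iter 3: u=1.479434  f(a)=+2.748e-03  f'(a)=-2.670e+00  a ← 27.002903 − (+2.748e-03/-2.670e+00) = 27.003932
iter 4: u=1.479377  f(a)=+1.788e-07  f'(a)=-2.669e+00  a ← 27.003932 − (+1.788e-07/-2.669e+00) = 27.003932
iter 5: u=1.479377  f(a)=+1.421e-14  f'(a)=-2.669e+00  a ← 27.003932 − (+1.421e-14/-2.669e+00) = 27.003932
converged: |Δa| < 1e-12 after 5 iterations
sag = a·(cosh(S/(2a)) − 1) = 27.003932·(cosh(1.479377) − 1) = 35.348011
T_max/T_min = cosh(S/(2a)) = 2.308995

a=27.004 sag=35.348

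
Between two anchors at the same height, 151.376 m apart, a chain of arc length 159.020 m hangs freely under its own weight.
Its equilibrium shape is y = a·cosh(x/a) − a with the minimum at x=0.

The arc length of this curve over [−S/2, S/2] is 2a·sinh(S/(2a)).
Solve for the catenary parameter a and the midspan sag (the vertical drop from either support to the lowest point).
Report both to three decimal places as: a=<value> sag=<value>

a=138.535 sag=21.195

seed: a₀ = √(S³/(24(L−S))) = √(151.376³/(24·7.644)) = 137.505344
iter 1: u=0.550437  f(a)=+1.166e-01  f'(a)=-1.146e-01  a ← 137.505344 − (+1.166e-01/-1.146e-01) = 138.523250
iter 2: u=0.546392  f(a)=+1.308e-03  f'(a)=-1.120e-01  a ← 138.523250 − (+1.308e-03/-1.120e-01) = 138.534924
iter 3: u=0.546346  f(a)=+1.686e-07  f'(a)=-1.120e-01  a ← 138.534924 − (+1.686e-07/-1.120e-01) = 138.534925
iter 4: u=0.546346  f(a)=+2.842e-14  f'(a)=-1.120e-01  a ← 138.534925 − (+2.842e-14/-1.120e-01) = 138.534925
converged: |Δa| < 1e-12 after 4 iterations
sag = a·(cosh(S/(2a)) − 1) = 138.534925·(cosh(0.546346) − 1) = 21.195365
T_max/T_min = cosh(S/(2a)) = 1.152997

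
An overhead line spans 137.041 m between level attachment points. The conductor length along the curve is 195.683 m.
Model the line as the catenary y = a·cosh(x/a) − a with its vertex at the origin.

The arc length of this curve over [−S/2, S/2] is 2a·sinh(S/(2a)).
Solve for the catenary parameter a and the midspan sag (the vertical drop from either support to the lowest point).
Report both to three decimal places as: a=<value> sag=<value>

a=45.275 sag=62.534

seed: a₀ = √(S³/(24(L−S))) = √(137.041³/(24·58.642)) = 42.762764
iter 1: u=1.602340  f(a)=+8.005e+00  f'(a)=-3.515e+00  a ← 42.762764 − (+8.005e+00/-3.515e+00) = 45.040465
iter 2: u=1.521310  f(a)=+6.841e-01  f'(a)=-2.937e+00  a ← 45.040465 − (+6.841e-01/-2.937e+00) = 45.273347
iter 3: u=1.513484  f(a)=+6.026e-03  f'(a)=-2.886e+00  a ← 45.273347 − (+6.026e-03/-2.886e+00) = 45.275435
iter 4: u=1.513414  f(a)=+4.768e-07  f'(a)=-2.885e+00  a ← 45.275435 − (+4.768e-07/-2.885e+00) = 45.275435
iter 5: u=1.513414  f(a)=+2.842e-14  f'(a)=-2.885e+00  a ← 45.275435 − (+2.842e-14/-2.885e+00) = 45.275435
converged: |Δa| < 1e-12 after 5 iterations
sag = a·(cosh(S/(2a)) − 1) = 45.275435·(cosh(1.513414) − 1) = 62.533767
T_max/T_min = cosh(S/(2a)) = 2.381185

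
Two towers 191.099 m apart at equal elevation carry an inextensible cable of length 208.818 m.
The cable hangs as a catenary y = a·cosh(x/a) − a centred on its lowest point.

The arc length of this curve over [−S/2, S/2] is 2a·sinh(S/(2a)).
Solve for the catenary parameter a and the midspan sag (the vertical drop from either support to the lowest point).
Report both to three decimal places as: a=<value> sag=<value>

seed: a₀ = √(S³/(24(L−S))) = √(191.099³/(24·17.719)) = 128.103913
iter 1: u=0.745875  f(a)=+4.995e-01  f'(a)=-2.923e-01  a ← 128.103913 − (+4.995e-01/-2.923e-01) = 129.812438
iter 2: u=0.736058  f(a)=+1.017e-02  f'(a)=-2.805e-01  a ← 129.812438 − (+1.017e-02/-2.805e-01) = 129.848681
iter 3: u=0.735853  f(a)=+4.408e-06  f'(a)=-2.803e-01  a ← 129.848681 − (+4.408e-06/-2.803e-01) = 129.848697
iter 4: u=0.735853  f(a)=+8.527e-13  f'(a)=-2.803e-01  a ← 129.848697 − (+8.527e-13/-2.803e-01) = 129.848697
converged: |Δa| < 1e-12 after 4 iterations
sag = a·(cosh(S/(2a)) − 1) = 129.848697·(cosh(0.735853) − 1) = 36.770400
T_max/T_min = cosh(S/(2a)) = 1.283179

a=129.849 sag=36.770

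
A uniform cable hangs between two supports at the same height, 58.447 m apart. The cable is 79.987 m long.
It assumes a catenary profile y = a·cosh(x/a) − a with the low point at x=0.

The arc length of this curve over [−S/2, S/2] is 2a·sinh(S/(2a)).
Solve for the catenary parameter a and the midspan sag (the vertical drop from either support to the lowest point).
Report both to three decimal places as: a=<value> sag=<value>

seed: a₀ = √(S³/(24(L−S))) = √(58.447³/(24·21.540)) = 19.652367
iter 1: u=1.487022  f(a)=+2.511e+00  f'(a)=-2.717e+00  a ← 19.652367 − (+2.511e+00/-2.717e+00) = 20.576575
iter 2: u=1.420231  f(a)=+1.880e-01  f'(a)=-2.324e+00  a ← 20.576575 − (+1.880e-01/-2.324e+00) = 20.657469
iter 3: u=1.414670  f(a)=+1.242e-03  f'(a)=-2.293e+00  a ← 20.657469 − (+1.242e-03/-2.293e+00) = 20.658011
iter 4: u=1.414633  f(a)=+5.504e-08  f'(a)=-2.293e+00  a ← 20.658011 − (+5.504e-08/-2.293e+00) = 20.658011
iter 5: u=1.414633  f(a)=+1.421e-14  f'(a)=-2.293e+00  a ← 20.658011 − (+1.421e-14/-2.293e+00) = 20.658011
converged: |Δa| < 1e-12 after 5 iterations
sag = a·(cosh(S/(2a)) − 1) = 20.658011·(cosh(1.414633) − 1) = 24.355692
T_max/T_min = cosh(S/(2a)) = 2.178995

a=20.658 sag=24.356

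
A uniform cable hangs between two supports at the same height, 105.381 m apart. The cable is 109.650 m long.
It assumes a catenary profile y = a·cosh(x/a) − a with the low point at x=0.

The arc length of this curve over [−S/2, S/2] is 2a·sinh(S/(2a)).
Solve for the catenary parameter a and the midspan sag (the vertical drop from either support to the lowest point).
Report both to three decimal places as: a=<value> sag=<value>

a=107.518 sag=13.171

seed: a₀ = √(S³/(24(L−S))) = √(105.381³/(24·4.269)) = 106.874667
iter 1: u=0.493012  f(a)=+5.218e-02  f'(a)=-8.185e-02  a ← 106.874667 − (+5.218e-02/-8.185e-02) = 107.512233
iter 2: u=0.490088  f(a)=+4.706e-04  f'(a)=-8.038e-02  a ← 107.512233 − (+4.706e-04/-8.038e-02) = 107.518088
iter 3: u=0.490062  f(a)=+3.906e-08  f'(a)=-8.036e-02  a ← 107.518088 − (+3.906e-08/-8.036e-02) = 107.518089
iter 4: u=0.490062  f(a)=+1.421e-14  f'(a)=-8.036e-02  a ← 107.518089 − (+1.421e-14/-8.036e-02) = 107.518089
converged: |Δa| < 1e-12 after 4 iterations
sag = a·(cosh(S/(2a)) − 1) = 107.518089·(cosh(0.490062) − 1) = 13.171265
T_max/T_min = cosh(S/(2a)) = 1.122503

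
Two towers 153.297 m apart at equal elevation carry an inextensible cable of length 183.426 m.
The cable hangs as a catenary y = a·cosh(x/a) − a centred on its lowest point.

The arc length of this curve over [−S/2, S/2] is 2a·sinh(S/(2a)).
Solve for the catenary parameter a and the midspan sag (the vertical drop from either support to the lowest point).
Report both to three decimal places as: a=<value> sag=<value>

a=72.576 sag=44.379

seed: a₀ = √(S³/(24(L−S))) = √(153.297³/(24·30.129)) = 70.583389
iter 1: u=1.085928  f(a)=+1.827e+00  f'(a)=-9.587e-01  a ← 70.583389 − (+1.827e+00/-9.587e-01) = 72.489231
iter 2: u=1.057378  f(a)=+7.662e-02  f'(a)=-8.798e-01  a ← 72.489231 − (+7.662e-02/-8.798e-01) = 72.576314
iter 3: u=1.056109  f(a)=+1.478e-04  f'(a)=-8.765e-01  a ← 72.576314 − (+1.478e-04/-8.765e-01) = 72.576482
iter 4: u=1.056107  f(a)=+5.521e-10  f'(a)=-8.764e-01  a ← 72.576482 − (+5.521e-10/-8.764e-01) = 72.576482
iter 5: u=1.056107  f(a)=-2.842e-14  f'(a)=-8.764e-01  a ← 72.576482 − (-2.842e-14/-8.764e-01) = 72.576482
converged: |Δa| < 1e-12 after 5 iterations
sag = a·(cosh(S/(2a)) − 1) = 72.576482·(cosh(1.056107) − 1) = 44.379151
T_max/T_min = cosh(S/(2a)) = 1.611481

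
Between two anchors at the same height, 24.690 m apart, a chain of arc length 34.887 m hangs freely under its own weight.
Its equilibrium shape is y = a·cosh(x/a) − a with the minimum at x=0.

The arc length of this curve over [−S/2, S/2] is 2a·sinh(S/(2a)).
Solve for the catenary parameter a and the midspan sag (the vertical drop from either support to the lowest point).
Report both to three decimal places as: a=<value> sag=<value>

seed: a₀ = √(S³/(24(L−S))) = √(24.690³/(24·10.197)) = 7.842234
iter 1: u=1.574169  f(a)=+1.341e+00  f'(a)=-3.305e+00  a ← 7.842234 − (+1.341e+00/-3.305e+00) = 8.247896
iter 2: u=1.496745  f(a)=+1.110e-01  f'(a)=-2.778e+00  a ← 8.247896 − (+1.110e-01/-2.778e+00) = 8.287868
iter 3: u=1.489527  f(a)=+9.139e-04  f'(a)=-2.732e+00  a ← 8.287868 − (+9.139e-04/-2.732e+00) = 8.288203
iter 4: u=1.489466  f(a)=+6.303e-08  f'(a)=-2.732e+00  a ← 8.288203 − (+6.303e-08/-2.732e+00) = 8.288203
iter 5: u=1.489466  f(a)=+7.105e-15  f'(a)=-2.732e+00  a ← 8.288203 − (+7.105e-15/-2.732e+00) = 8.288203
converged: |Δa| < 1e-12 after 5 iterations
sag = a·(cosh(S/(2a)) − 1) = 8.288203·(cosh(1.489466) − 1) = 11.024228
T_max/T_min = cosh(S/(2a)) = 2.330111

a=8.288 sag=11.024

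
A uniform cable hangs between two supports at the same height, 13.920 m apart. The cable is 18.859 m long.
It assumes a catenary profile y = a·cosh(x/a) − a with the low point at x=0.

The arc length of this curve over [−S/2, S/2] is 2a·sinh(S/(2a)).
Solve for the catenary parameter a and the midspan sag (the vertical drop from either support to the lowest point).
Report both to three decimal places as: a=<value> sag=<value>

a=5.006 sag=5.670

seed: a₀ = √(S³/(24(L−S))) = √(13.920³/(24·4.939)) = 4.770168
iter 1: u=1.459068  f(a)=+5.532e-01  f'(a)=-2.547e+00  a ← 4.770168 − (+5.532e-01/-2.547e+00) = 4.987399
iter 2: u=1.395517  f(a)=+4.003e-02  f'(a)=-2.190e+00  a ← 4.987399 − (+4.003e-02/-2.190e+00) = 5.005677
iter 3: u=1.390421  f(a)=+2.458e-04  f'(a)=-2.163e+00  a ← 5.005677 − (+2.458e-04/-2.163e+00) = 5.005791
iter 4: u=1.390390  f(a)=+9.393e-09  f'(a)=-2.163e+00  a ← 5.005791 − (+9.393e-09/-2.163e+00) = 5.005791
iter 5: u=1.390390  f(a)=+0.000e+00  f'(a)=-2.163e+00  a ← 5.005791 − (+0.000e+00/-2.163e+00) = 5.005791
converged: |Δa| < 1e-12 after 5 iterations
sag = a·(cosh(S/(2a)) − 1) = 5.005791·(cosh(1.390390) − 1) = 5.670042
T_max/T_min = cosh(S/(2a)) = 2.132697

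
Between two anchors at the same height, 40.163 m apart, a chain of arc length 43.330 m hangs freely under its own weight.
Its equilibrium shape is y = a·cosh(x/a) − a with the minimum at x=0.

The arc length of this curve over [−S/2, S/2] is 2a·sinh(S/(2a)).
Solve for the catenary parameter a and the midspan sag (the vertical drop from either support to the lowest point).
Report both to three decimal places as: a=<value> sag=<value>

a=29.534 sag=7.094

seed: a₀ = √(S³/(24(L−S))) = √(40.163³/(24·3.167)) = 29.195073
iter 1: u=0.687839  f(a)=+7.577e-02  f'(a)=-2.274e-01  a ← 29.195073 − (+7.577e-02/-2.274e-01) = 29.528276
iter 2: u=0.680077  f(a)=+1.317e-03  f'(a)=-2.196e-01  a ← 29.528276 − (+1.317e-03/-2.196e-01) = 29.534273
iter 3: u=0.679939  f(a)=+4.132e-07  f'(a)=-2.194e-01  a ← 29.534273 − (+4.132e-07/-2.194e-01) = 29.534275
iter 4: u=0.679939  f(a)=+4.263e-14  f'(a)=-2.194e-01  a ← 29.534275 − (+4.263e-14/-2.194e-01) = 29.534275
converged: |Δa| < 1e-12 after 4 iterations
sag = a·(cosh(S/(2a)) − 1) = 29.534275·(cosh(0.679939) − 1) = 7.094206
T_max/T_min = cosh(S/(2a)) = 1.240202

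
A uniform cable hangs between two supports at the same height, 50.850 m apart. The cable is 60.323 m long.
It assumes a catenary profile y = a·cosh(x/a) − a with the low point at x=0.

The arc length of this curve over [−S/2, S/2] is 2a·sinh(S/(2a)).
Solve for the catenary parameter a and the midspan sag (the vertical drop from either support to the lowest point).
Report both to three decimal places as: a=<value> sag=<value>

a=24.693 sag=14.287

seed: a₀ = √(S³/(24(L−S))) = √(50.850³/(24·9.473)) = 24.048448
iter 1: u=1.057241  f(a)=+5.437e-01  f'(a)=-8.795e-01  a ← 24.048448 − (+5.437e-01/-8.795e-01) = 24.666699
iter 2: u=1.030742  f(a)=+2.167e-02  f'(a)=-8.106e-01  a ← 24.666699 − (+2.167e-02/-8.106e-01) = 24.693436
iter 3: u=1.029626  f(a)=+3.760e-05  f'(a)=-8.078e-01  a ← 24.693436 − (+3.760e-05/-8.078e-01) = 24.693483
iter 4: u=1.029624  f(a)=+1.136e-10  f'(a)=-8.078e-01  a ← 24.693483 − (+1.136e-10/-8.078e-01) = 24.693483
iter 5: u=1.029624  f(a)=+7.105e-15  f'(a)=-8.078e-01  a ← 24.693483 − (+7.105e-15/-8.078e-01) = 24.693483
converged: |Δa| < 1e-12 after 5 iterations
sag = a·(cosh(S/(2a)) − 1) = 24.693483·(cosh(1.029624) − 1) = 14.287079
T_max/T_min = cosh(S/(2a)) = 1.578577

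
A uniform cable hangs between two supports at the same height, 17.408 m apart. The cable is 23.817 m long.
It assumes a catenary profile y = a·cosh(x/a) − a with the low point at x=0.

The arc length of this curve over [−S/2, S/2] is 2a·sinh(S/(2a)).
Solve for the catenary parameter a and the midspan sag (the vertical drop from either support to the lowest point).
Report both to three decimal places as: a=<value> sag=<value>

seed: a₀ = √(S³/(24(L−S))) = √(17.408³/(24·6.409)) = 5.856290
iter 1: u=1.486265  f(a)=+7.463e-01  f'(a)=-2.712e+00  a ← 5.856290 − (+7.463e-01/-2.712e+00) = 6.131462
iter 2: u=1.419564  f(a)=+5.582e-02  f'(a)=-2.320e+00  a ← 6.131462 − (+5.582e-02/-2.320e+00) = 6.155521
iter 3: u=1.414015  f(a)=+3.682e-04  f'(a)=-2.290e+00  a ← 6.155521 − (+3.682e-04/-2.290e+00) = 6.155682
iter 4: u=1.413978  f(a)=+1.625e-08  f'(a)=-2.289e+00  a ← 6.155682 − (+1.625e-08/-2.289e+00) = 6.155682
iter 5: u=1.413978  f(a)=+0.000e+00  f'(a)=-2.289e+00  a ← 6.155682 − (+0.000e+00/-2.289e+00) = 6.155682
converged: |Δa| < 1e-12 after 5 iterations
sag = a·(cosh(S/(2a)) − 1) = 6.155682·(cosh(1.413978) − 1) = 7.249720
T_max/T_min = cosh(S/(2a)) = 2.177728

a=6.156 sag=7.250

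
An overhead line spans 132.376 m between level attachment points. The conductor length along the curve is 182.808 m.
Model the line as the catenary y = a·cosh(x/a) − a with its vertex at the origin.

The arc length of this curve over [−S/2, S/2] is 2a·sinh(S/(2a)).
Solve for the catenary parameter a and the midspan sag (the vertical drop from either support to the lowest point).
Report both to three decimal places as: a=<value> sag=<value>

a=46.088 sag=56.278

seed: a₀ = √(S³/(24(L−S))) = √(132.376³/(24·50.432)) = 43.777924
iter 1: u=1.511904  f(a)=+6.088e+00  f'(a)=-2.876e+00  a ← 43.777924 − (+6.088e+00/-2.876e+00) = 45.895069
iter 2: u=1.442159  f(a)=+4.695e-01  f'(a)=-2.448e+00  a ← 45.895069 − (+4.695e-01/-2.448e+00) = 46.086884
iter 3: u=1.436157  f(a)=+3.308e-03  f'(a)=-2.413e+00  a ← 46.086884 − (+3.308e-03/-2.413e+00) = 46.088254
iter 4: u=1.436114  f(a)=+1.668e-07  f'(a)=-2.413e+00  a ← 46.088254 − (+1.668e-07/-2.413e+00) = 46.088255
iter 5: u=1.436114  f(a)=+0.000e+00  f'(a)=-2.413e+00  a ← 46.088255 − (+0.000e+00/-2.413e+00) = 46.088255
converged: |Δa| < 1e-12 after 5 iterations
sag = a·(cosh(S/(2a)) − 1) = 46.088255·(cosh(1.436114) − 1) = 56.277845
T_max/T_min = cosh(S/(2a)) = 2.221089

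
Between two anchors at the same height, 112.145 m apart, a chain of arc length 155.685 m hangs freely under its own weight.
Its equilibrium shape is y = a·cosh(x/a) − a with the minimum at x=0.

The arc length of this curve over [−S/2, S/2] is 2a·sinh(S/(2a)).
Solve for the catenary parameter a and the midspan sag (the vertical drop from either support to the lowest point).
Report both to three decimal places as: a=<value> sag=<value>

seed: a₀ = √(S³/(24(L−S))) = √(112.145³/(24·43.540)) = 36.738383
iter 1: u=1.526265  f(a)=+5.362e+00  f'(a)=-2.970e+00  a ← 36.738383 − (+5.362e+00/-2.970e+00) = 38.543481
iter 2: u=1.454786  f(a)=+4.205e-01  f'(a)=-2.521e+00  a ← 38.543481 − (+4.205e-01/-2.521e+00) = 38.710272
iter 3: u=1.448517  f(a)=+3.073e-03  f'(a)=-2.484e+00  a ← 38.710272 − (+3.073e-03/-2.484e+00) = 38.711509
iter 4: u=1.448471  f(a)=+1.667e-07  f'(a)=-2.484e+00  a ← 38.711509 − (+1.667e-07/-2.484e+00) = 38.711509
iter 5: u=1.448471  f(a)=+0.000e+00  f'(a)=-2.484e+00  a ← 38.711509 − (+0.000e+00/-2.484e+00) = 38.711509
converged: |Δa| < 1e-12 after 5 iterations
sag = a·(cosh(S/(2a)) − 1) = 38.711509·(cosh(1.448471) − 1) = 48.225455
T_max/T_min = cosh(S/(2a)) = 2.245765

a=38.712 sag=48.225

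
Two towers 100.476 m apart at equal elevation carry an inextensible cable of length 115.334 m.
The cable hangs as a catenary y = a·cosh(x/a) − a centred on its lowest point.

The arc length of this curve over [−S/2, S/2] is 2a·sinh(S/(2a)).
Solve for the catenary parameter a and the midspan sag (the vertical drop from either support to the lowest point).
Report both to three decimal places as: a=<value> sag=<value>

seed: a₀ = √(S³/(24(L−S))) = √(100.476³/(24·14.858)) = 53.334436
iter 1: u=0.941943  f(a)=+6.732e-01  f'(a)=-6.082e-01  a ← 53.334436 − (+6.732e-01/-6.082e-01) = 54.441392
iter 2: u=0.922791  f(a)=+2.153e-02  f'(a)=-5.699e-01  a ← 54.441392 − (+2.153e-02/-5.699e-01) = 54.479175
iter 3: u=0.922151  f(a)=+2.363e-05  f'(a)=-5.686e-01  a ← 54.479175 − (+2.363e-05/-5.686e-01) = 54.479217
iter 4: u=0.922150  f(a)=+2.855e-11  f'(a)=-5.686e-01  a ← 54.479217 − (+2.855e-11/-5.686e-01) = 54.479217
converged: |Δa| < 1e-12 after 4 iterations
sag = a·(cosh(S/(2a)) − 1) = 54.479217·(cosh(0.922150) − 1) = 24.852164
T_max/T_min = cosh(S/(2a)) = 1.456177

a=54.479 sag=24.852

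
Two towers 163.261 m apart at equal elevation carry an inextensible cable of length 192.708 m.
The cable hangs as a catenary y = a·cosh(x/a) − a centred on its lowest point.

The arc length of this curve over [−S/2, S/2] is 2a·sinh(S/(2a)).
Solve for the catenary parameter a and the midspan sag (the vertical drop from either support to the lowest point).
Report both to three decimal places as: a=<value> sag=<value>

a=80.509 sag=45.053

seed: a₀ = √(S³/(24(L−S))) = √(163.261³/(24·29.447)) = 78.468894
iter 1: u=1.040291  f(a)=+1.635e+00  f'(a)=-8.350e-01  a ← 78.468894 − (+1.635e+00/-8.350e-01) = 80.427135
iter 2: u=1.014962  f(a)=+6.321e-02  f'(a)=-7.715e-01  a ← 80.427135 − (+6.321e-02/-7.715e-01) = 80.509058
iter 3: u=1.013929  f(a)=+1.029e-04  f'(a)=-7.690e-01  a ← 80.509058 − (+1.029e-04/-7.690e-01) = 80.509192
iter 4: u=1.013928  f(a)=+2.735e-10  f'(a)=-7.690e-01  a ← 80.509192 − (+2.735e-10/-7.690e-01) = 80.509192
iter 5: u=1.013928  f(a)=-8.527e-14  f'(a)=-7.690e-01  a ← 80.509192 − (-8.527e-14/-7.690e-01) = 80.509192
converged: |Δa| < 1e-12 after 5 iterations
sag = a·(cosh(S/(2a)) − 1) = 80.509192·(cosh(1.013928) − 1) = 45.052838
T_max/T_min = cosh(S/(2a)) = 1.559599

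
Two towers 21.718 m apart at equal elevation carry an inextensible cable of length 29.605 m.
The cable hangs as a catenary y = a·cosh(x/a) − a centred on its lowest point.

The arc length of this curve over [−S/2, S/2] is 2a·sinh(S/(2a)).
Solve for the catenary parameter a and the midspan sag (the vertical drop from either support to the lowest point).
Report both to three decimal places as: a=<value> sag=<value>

seed: a₀ = √(S³/(24(L−S))) = √(21.718³/(24·7.887)) = 7.356449
iter 1: u=1.476120  f(a)=+9.052e-01  f'(a)=-2.649e+00  a ← 7.356449 − (+9.052e-01/-2.649e+00) = 7.698127
iter 2: u=1.410603  f(a)=+6.689e-02  f'(a)=-2.271e+00  a ← 7.698127 − (+6.689e-02/-2.271e+00) = 7.727579
iter 3: u=1.405227  f(a)=+4.296e-04  f'(a)=-2.242e+00  a ← 7.727579 − (+4.296e-04/-2.242e+00) = 7.727771
iter 4: u=1.405192  f(a)=+1.797e-08  f'(a)=-2.242e+00  a ← 7.727771 − (+1.797e-08/-2.242e+00) = 7.727771
iter 5: u=1.405192  f(a)=-1.421e-14  f'(a)=-2.242e+00  a ← 7.727771 − (-1.421e-14/-2.242e+00) = 7.727771
converged: |Δa| < 1e-12 after 5 iterations
sag = a·(cosh(S/(2a)) − 1) = 7.727771·(cosh(1.405192) − 1) = 8.970506
T_max/T_min = cosh(S/(2a)) = 2.160814

a=7.728 sag=8.971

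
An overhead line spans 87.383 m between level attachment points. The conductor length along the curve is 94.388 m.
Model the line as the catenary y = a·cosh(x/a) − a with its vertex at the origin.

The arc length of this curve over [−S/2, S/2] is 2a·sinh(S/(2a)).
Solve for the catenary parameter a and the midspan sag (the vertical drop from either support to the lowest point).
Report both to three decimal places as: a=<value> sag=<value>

a=63.742 sag=15.569

seed: a₀ = √(S³/(24(L−S))) = √(87.383³/(24·7.005)) = 62.998576
iter 1: u=0.693532  f(a)=+1.704e-01  f'(a)=-2.333e-01  a ← 62.998576 − (+1.704e-01/-2.333e-01) = 63.729100
iter 2: u=0.685582  f(a)=+3.009e-03  f'(a)=-2.251e-01  a ← 63.729100 − (+3.009e-03/-2.251e-01) = 63.742469
iter 3: u=0.685438  f(a)=+9.760e-07  f'(a)=-2.249e-01  a ← 63.742469 − (+9.760e-07/-2.249e-01) = 63.742474
iter 4: u=0.685438  f(a)=+8.527e-14  f'(a)=-2.249e-01  a ← 63.742474 − (+8.527e-14/-2.249e-01) = 63.742474
converged: |Δa| < 1e-12 after 4 iterations
sag = a·(cosh(S/(2a)) − 1) = 63.742474·(cosh(0.685438) − 1) = 15.569421
T_max/T_min = cosh(S/(2a)) = 1.244255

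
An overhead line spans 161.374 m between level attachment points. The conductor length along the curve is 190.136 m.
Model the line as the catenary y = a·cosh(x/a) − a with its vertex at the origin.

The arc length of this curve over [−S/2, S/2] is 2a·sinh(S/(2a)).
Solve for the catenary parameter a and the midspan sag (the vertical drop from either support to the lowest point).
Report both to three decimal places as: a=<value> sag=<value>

seed: a₀ = √(S³/(24(L−S))) = √(161.374³/(24·28.762)) = 78.025253
iter 1: u=1.034114  f(a)=+1.578e+00  f'(a)=-8.192e-01  a ← 78.025253 − (+1.578e+00/-8.192e-01) = 79.951171
iter 2: u=1.009203  f(a)=+6.030e-02  f'(a)=-7.576e-01  a ← 79.951171 − (+6.030e-02/-7.576e-01) = 80.030763
iter 3: u=1.008200  f(a)=+9.585e-05  f'(a)=-7.552e-01  a ← 80.030763 − (+9.585e-05/-7.552e-01) = 80.030890
iter 4: u=1.008198  f(a)=+2.430e-10  f'(a)=-7.552e-01  a ← 80.030890 − (+2.430e-10/-7.552e-01) = 80.030890
iter 5: u=1.008198  f(a)=+0.000e+00  f'(a)=-7.552e-01  a ← 80.030890 − (+0.000e+00/-7.552e-01) = 80.030890
converged: |Δa| < 1e-12 after 5 iterations
sag = a·(cosh(S/(2a)) − 1) = 80.030890·(cosh(1.008198) − 1) = 44.238446
T_max/T_min = cosh(S/(2a)) = 1.552767

a=80.031 sag=44.238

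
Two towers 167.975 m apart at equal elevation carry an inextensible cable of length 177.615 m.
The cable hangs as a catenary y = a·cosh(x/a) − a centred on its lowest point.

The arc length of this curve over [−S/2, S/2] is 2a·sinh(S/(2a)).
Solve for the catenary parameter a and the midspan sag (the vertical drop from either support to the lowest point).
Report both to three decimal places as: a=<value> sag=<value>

seed: a₀ = √(S³/(24(L−S))) = √(167.975³/(24·9.640)) = 143.127418
iter 1: u=0.586802  f(a)=+1.673e-01  f'(a)=-1.394e-01  a ← 143.127418 − (+1.673e-01/-1.394e-01) = 144.327823
iter 2: u=0.581922  f(a)=+2.129e-03  f'(a)=-1.359e-01  a ← 144.327823 − (+2.129e-03/-1.359e-01) = 144.343489
iter 3: u=0.581859  f(a)=+3.543e-07  f'(a)=-1.358e-01  a ← 144.343489 − (+3.543e-07/-1.358e-01) = 144.343492
iter 4: u=0.581859  f(a)=-2.842e-14  f'(a)=-1.358e-01  a ← 144.343492 − (-2.842e-14/-1.358e-01) = 144.343492
converged: |Δa| < 1e-12 after 4 iterations
sag = a·(cosh(S/(2a)) − 1) = 144.343492·(cosh(0.581859) − 1) = 25.131626
T_max/T_min = cosh(S/(2a)) = 1.174110

a=144.343 sag=25.132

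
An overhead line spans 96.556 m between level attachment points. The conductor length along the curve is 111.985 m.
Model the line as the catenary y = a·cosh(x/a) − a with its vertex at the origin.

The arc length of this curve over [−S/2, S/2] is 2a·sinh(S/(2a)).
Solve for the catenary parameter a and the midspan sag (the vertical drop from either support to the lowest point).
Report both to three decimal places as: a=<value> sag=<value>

seed: a₀ = √(S³/(24(L−S))) = √(96.556³/(24·15.429)) = 49.305389
iter 1: u=0.979163  f(a)=+7.567e-01  f'(a)=-6.880e-01  a ← 49.305389 − (+7.567e-01/-6.880e-01) = 50.405390
iter 2: u=0.957794  f(a)=+2.607e-02  f'(a)=-6.413e-01  a ← 50.405390 − (+2.607e-02/-6.413e-01) = 50.446035
iter 3: u=0.957023  f(a)=+3.337e-05  f'(a)=-6.397e-01  a ← 50.446035 − (+3.337e-05/-6.397e-01) = 50.446087
iter 4: u=0.957022  f(a)=+5.485e-11  f'(a)=-6.397e-01  a ← 50.446087 − (+5.485e-11/-6.397e-01) = 50.446087
iter 5: u=0.957022  f(a)=+0.000e+00  f'(a)=-6.397e-01  a ← 50.446087 − (+0.000e+00/-6.397e-01) = 50.446087
converged: |Δa| < 1e-12 after 5 iterations
sag = a·(cosh(S/(2a)) − 1) = 50.446087·(cosh(0.957022) − 1) = 24.919474
T_max/T_min = cosh(S/(2a)) = 1.493982

a=50.446 sag=24.919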